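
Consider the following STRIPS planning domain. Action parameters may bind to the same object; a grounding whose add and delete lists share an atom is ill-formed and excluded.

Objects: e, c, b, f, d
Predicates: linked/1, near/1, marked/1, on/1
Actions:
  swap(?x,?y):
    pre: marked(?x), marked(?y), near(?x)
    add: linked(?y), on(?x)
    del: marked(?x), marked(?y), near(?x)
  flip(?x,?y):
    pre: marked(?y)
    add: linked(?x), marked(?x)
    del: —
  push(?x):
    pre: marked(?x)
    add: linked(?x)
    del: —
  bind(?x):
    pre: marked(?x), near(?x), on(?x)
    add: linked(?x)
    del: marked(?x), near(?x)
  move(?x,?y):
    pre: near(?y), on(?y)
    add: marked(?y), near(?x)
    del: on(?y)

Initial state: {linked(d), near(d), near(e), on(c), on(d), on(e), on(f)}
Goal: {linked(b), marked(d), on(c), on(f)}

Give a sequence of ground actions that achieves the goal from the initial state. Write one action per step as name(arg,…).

move(e,d); flip(b,d)

1. move(e,d)  →  {linked(d), marked(d), near(d), near(e), on(c), on(e), on(f)}
2. flip(b,d)  →  {linked(b), linked(d), marked(b), marked(d), near(d), near(e), on(c), on(e), on(f)}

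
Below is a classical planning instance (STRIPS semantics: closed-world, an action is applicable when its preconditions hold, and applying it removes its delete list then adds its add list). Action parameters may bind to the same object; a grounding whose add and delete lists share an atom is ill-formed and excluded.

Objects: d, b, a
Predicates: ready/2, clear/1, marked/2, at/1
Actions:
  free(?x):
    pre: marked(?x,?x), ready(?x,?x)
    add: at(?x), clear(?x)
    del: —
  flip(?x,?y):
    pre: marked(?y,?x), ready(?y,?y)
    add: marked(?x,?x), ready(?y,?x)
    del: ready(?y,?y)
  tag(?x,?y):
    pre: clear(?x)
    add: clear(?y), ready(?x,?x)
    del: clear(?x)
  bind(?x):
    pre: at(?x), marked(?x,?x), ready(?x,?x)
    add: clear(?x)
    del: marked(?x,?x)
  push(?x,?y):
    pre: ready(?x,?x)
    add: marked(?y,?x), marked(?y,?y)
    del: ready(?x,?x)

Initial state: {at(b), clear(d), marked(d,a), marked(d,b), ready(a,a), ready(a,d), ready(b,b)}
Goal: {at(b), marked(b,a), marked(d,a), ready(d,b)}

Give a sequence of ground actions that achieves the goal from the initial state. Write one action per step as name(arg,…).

1. tag(d,b)  →  {at(b), clear(b), marked(d,a), marked(d,b), ready(a,a), ready(a,d), ready(b,b), ready(d,d)}
2. flip(b,d)  →  {at(b), clear(b), marked(b,b), marked(d,a), marked(d,b), ready(a,a), ready(a,d), ready(b,b), ready(d,b)}
3. push(a,b)  →  {at(b), clear(b), marked(b,a), marked(b,b), marked(d,a), marked(d,b), ready(a,d), ready(b,b), ready(d,b)}

tag(d,b); flip(b,d); push(a,b)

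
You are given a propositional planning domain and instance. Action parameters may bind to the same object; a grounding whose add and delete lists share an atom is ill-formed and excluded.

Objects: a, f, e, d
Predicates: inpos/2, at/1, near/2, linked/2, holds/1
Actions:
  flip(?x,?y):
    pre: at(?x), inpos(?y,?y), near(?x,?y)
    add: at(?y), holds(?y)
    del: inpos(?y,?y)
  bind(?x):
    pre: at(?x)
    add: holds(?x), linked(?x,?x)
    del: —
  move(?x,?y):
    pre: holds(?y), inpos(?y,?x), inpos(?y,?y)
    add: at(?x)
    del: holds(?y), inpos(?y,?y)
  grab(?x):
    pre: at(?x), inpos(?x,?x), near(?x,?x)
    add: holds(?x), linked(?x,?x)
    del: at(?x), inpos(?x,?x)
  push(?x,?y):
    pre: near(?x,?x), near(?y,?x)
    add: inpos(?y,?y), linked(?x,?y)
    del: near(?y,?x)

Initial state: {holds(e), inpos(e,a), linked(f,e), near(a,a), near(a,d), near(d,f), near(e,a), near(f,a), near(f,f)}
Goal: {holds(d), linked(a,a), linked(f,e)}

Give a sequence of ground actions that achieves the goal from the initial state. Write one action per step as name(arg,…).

push(a,e); move(a,e); bind(a); push(f,d); flip(a,d)

1. push(a,e)  →  {holds(e), inpos(e,a), inpos(e,e), linked(a,e), linked(f,e), near(a,a), near(a,d), near(d,f), near(f,a), near(f,f)}
2. move(a,e)  →  {at(a), inpos(e,a), linked(a,e), linked(f,e), near(a,a), near(a,d), near(d,f), near(f,a), near(f,f)}
3. bind(a)  →  {at(a), holds(a), inpos(e,a), linked(a,a), linked(a,e), linked(f,e), near(a,a), near(a,d), near(d,f), near(f,a), near(f,f)}
4. push(f,d)  →  {at(a), holds(a), inpos(d,d), inpos(e,a), linked(a,a), linked(a,e), linked(f,d), linked(f,e), near(a,a), near(a,d), near(f,a), near(f,f)}
5. flip(a,d)  →  {at(a), at(d), holds(a), holds(d), inpos(e,a), linked(a,a), linked(a,e), linked(f,d), linked(f,e), near(a,a), near(a,d), near(f,a), near(f,f)}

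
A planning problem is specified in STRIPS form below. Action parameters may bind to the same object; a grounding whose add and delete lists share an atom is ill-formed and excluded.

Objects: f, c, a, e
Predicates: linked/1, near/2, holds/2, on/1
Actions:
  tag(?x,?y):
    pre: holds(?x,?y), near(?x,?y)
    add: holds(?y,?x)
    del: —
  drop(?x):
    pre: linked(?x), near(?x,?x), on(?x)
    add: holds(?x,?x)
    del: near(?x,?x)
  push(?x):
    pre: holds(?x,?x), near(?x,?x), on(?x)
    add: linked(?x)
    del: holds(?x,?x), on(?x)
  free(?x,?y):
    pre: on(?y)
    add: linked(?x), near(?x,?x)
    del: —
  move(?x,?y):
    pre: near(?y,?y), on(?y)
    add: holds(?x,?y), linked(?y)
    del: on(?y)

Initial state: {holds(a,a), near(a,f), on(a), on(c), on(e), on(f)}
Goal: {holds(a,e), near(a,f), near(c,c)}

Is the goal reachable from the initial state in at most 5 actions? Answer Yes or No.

Yes

1. free(c,f)  →  {holds(a,a), linked(c), near(a,f), near(c,c), on(a), on(c), on(e), on(f)}
2. free(e,f)  →  {holds(a,a), linked(c), linked(e), near(a,f), near(c,c), near(e,e), on(a), on(c), on(e), on(f)}
3. move(a,e)  →  {holds(a,a), holds(a,e), linked(c), linked(e), near(a,f), near(c,c), near(e,e), on(a), on(c), on(f)}
optimal plan length = 3; 3 ≤ 5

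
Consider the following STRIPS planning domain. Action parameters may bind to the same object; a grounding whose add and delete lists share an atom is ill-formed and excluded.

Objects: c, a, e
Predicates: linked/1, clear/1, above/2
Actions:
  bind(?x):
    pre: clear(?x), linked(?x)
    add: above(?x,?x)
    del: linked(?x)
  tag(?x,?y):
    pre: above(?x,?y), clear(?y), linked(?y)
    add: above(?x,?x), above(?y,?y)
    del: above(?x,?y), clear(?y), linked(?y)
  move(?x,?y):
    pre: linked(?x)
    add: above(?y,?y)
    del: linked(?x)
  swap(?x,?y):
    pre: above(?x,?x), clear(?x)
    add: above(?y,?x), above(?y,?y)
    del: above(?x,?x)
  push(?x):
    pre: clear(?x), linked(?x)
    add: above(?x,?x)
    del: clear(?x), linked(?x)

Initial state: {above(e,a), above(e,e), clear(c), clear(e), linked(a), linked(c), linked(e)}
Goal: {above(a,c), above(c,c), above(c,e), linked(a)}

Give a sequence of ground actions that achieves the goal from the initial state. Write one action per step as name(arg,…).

bind(c); swap(c,a); swap(e,c)

1. bind(c)  →  {above(c,c), above(e,a), above(e,e), clear(c), clear(e), linked(a), linked(e)}
2. swap(c,a)  →  {above(a,a), above(a,c), above(e,a), above(e,e), clear(c), clear(e), linked(a), linked(e)}
3. swap(e,c)  →  {above(a,a), above(a,c), above(c,c), above(c,e), above(e,a), clear(c), clear(e), linked(a), linked(e)}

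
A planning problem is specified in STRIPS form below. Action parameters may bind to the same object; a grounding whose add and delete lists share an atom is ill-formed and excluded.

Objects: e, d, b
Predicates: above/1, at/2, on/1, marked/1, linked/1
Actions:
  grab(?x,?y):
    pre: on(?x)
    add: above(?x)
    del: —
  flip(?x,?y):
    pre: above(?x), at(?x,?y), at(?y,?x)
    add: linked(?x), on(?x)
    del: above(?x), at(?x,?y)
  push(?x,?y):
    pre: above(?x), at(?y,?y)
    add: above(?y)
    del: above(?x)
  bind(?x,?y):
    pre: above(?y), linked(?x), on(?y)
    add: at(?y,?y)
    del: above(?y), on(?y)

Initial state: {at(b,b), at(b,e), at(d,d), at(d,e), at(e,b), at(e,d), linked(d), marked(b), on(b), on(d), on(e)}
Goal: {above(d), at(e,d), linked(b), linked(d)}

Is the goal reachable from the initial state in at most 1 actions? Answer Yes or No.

1. grab(d,e)  →  {above(d), at(b,b), at(b,e), at(d,d), at(d,e), at(e,b), at(e,d), linked(d), marked(b), on(b), on(d), on(e)}
2. grab(b,e)  →  {above(b), above(d), at(b,b), at(b,e), at(d,d), at(d,e), at(e,b), at(e,d), linked(d), marked(b), on(b), on(d), on(e)}
3. flip(b,e)  →  {above(d), at(b,b), at(d,d), at(d,e), at(e,b), at(e,d), linked(b), linked(d), marked(b), on(b), on(d), on(e)}
optimal plan length = 3; 3 > 1

No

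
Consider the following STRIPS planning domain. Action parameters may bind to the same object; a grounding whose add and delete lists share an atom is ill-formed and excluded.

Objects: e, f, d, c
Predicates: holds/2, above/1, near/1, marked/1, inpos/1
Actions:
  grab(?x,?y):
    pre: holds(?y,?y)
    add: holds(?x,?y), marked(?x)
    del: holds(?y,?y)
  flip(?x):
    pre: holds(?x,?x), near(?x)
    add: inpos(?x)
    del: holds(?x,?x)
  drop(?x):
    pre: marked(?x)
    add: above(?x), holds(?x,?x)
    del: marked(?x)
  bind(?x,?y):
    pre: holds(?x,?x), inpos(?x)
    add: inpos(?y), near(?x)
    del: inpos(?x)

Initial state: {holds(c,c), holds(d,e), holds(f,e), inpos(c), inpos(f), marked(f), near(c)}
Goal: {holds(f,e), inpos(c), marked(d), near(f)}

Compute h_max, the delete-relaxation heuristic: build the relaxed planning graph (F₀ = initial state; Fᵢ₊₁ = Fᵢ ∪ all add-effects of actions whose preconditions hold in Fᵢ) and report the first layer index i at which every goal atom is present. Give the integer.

2

F0 = init (7 atoms)
F1 = F0 ∪ {above(f), holds(d,c), holds(e,c), holds(f,c), holds(f,f), inpos(d), inpos(e), marked(d), marked(e)}  (16 atoms)
F2 = F1 ∪ {above(d), above(e), holds(c,f), holds(d,d), holds(d,f), holds(e,e), holds(e,f), marked(c), near(f)}  (25 atoms)
goal ⊆ F2  ⇒  h_max = 2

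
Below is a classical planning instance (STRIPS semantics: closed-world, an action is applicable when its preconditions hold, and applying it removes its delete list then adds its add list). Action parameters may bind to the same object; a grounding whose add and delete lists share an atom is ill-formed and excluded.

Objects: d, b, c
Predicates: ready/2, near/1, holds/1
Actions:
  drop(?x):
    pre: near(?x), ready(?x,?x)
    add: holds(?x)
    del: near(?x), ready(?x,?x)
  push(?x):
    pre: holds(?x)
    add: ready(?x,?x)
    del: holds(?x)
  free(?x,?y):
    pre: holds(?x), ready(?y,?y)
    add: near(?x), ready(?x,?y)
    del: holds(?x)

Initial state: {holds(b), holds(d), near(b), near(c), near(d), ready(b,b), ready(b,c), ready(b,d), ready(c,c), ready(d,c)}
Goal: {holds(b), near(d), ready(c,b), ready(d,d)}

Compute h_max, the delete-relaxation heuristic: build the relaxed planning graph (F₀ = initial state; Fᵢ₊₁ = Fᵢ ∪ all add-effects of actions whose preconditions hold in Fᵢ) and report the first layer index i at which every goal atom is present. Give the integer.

2

F0 = init (10 atoms)
F1 = F0 ∪ {holds(c), ready(d,b), ready(d,d)}  (13 atoms)
F2 = F1 ∪ {ready(c,b), ready(c,d)}  (15 atoms)
goal ⊆ F2  ⇒  h_max = 2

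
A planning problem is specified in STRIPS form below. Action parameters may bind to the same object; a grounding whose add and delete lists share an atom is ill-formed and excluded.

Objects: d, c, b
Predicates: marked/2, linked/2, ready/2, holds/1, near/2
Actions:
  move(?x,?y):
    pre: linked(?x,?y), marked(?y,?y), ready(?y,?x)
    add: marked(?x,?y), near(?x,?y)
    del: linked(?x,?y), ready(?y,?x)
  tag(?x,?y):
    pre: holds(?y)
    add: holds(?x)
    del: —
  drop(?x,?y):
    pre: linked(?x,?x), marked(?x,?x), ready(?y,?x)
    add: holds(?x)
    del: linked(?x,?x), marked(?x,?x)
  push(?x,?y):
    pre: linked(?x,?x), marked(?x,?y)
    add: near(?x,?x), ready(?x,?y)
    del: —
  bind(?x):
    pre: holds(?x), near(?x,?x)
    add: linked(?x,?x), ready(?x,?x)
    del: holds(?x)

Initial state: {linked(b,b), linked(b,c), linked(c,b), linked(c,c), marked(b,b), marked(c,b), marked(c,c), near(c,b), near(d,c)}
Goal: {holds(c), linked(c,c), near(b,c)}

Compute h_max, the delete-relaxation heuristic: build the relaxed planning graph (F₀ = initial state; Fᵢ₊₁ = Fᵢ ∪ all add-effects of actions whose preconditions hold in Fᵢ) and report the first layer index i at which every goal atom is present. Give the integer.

F0 = init (9 atoms)
F1 = F0 ∪ {near(b,b), near(c,c), ready(b,b), ready(c,b), ready(c,c)}  (14 atoms)
F2 = F1 ∪ {holds(b), holds(c), marked(b,c), near(b,c)}  (18 atoms)
goal ⊆ F2  ⇒  h_max = 2

2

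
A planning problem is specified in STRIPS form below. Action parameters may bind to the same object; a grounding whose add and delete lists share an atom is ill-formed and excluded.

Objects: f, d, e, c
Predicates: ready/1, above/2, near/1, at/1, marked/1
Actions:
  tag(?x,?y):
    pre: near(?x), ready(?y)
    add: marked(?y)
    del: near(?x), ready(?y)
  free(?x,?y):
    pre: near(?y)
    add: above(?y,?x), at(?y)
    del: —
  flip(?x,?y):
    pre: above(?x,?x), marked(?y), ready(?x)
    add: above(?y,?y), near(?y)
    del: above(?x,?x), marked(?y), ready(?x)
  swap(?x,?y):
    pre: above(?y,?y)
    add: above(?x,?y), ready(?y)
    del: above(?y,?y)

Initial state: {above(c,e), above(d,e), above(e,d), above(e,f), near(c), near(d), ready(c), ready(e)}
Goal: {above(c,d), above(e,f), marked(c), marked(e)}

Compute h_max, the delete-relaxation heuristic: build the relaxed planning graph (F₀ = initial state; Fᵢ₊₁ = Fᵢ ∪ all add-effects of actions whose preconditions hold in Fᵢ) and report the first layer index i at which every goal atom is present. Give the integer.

F0 = init (8 atoms)
F1 = F0 ∪ {above(c,c), above(c,d), above(c,f), above(d,c), above(d,d), above(d,f), at(c), at(d), marked(c), marked(e)}  (18 atoms)
goal ⊆ F1  ⇒  h_max = 1

1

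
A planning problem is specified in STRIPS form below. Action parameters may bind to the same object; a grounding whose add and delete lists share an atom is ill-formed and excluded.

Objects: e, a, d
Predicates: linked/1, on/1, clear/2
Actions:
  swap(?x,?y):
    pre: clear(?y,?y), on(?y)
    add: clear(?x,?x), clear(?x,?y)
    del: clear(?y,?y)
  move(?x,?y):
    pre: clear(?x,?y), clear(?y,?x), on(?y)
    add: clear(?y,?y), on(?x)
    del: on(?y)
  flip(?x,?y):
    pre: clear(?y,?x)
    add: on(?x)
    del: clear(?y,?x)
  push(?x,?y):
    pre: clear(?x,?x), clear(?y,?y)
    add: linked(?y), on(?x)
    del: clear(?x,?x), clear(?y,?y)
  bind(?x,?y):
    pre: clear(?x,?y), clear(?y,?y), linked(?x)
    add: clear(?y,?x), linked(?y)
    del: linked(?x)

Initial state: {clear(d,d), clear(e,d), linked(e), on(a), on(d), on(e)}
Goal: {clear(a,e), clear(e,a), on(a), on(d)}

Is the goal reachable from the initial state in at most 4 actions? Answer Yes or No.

1. swap(e,d)  →  {clear(e,d), clear(e,e), linked(e), on(a), on(d), on(e)}
2. swap(a,e)  →  {clear(a,a), clear(a,e), clear(e,d), linked(e), on(a), on(d), on(e)}
3. swap(e,a)  →  {clear(a,e), clear(e,a), clear(e,d), clear(e,e), linked(e), on(a), on(d), on(e)}
optimal plan length = 3; 3 ≤ 4

Yes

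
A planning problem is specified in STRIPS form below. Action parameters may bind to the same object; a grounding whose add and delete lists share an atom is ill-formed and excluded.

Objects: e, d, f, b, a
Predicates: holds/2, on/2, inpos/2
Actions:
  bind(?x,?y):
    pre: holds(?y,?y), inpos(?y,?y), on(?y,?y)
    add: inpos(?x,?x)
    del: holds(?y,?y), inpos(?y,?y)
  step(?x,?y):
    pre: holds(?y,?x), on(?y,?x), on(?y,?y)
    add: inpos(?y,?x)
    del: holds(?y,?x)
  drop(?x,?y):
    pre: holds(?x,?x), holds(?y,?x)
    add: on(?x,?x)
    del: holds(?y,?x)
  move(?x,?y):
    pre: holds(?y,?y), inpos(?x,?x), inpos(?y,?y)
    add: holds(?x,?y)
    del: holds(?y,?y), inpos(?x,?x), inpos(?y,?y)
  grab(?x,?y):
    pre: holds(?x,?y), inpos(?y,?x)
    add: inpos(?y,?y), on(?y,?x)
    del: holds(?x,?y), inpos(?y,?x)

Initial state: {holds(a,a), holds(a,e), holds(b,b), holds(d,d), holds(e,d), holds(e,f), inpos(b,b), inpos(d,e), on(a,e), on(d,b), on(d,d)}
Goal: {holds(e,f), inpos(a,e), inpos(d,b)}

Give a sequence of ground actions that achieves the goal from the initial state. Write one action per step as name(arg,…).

1. step(d,d)  →  {holds(a,a), holds(a,e), holds(b,b), holds(e,d), holds(e,f), inpos(b,b), inpos(d,d), inpos(d,e), on(a,e), on(d,b), on(d,d)}
2. drop(a,a)  →  {holds(a,e), holds(b,b), holds(e,d), holds(e,f), inpos(b,b), inpos(d,d), inpos(d,e), on(a,a), on(a,e), on(d,b), on(d,d)}
3. step(e,a)  →  {holds(b,b), holds(e,d), holds(e,f), inpos(a,e), inpos(b,b), inpos(d,d), inpos(d,e), on(a,a), on(a,e), on(d,b), on(d,d)}
4. move(d,b)  →  {holds(d,b), holds(e,d), holds(e,f), inpos(a,e), inpos(d,e), on(a,a), on(a,e), on(d,b), on(d,d)}
5. step(b,d)  →  {holds(e,d), holds(e,f), inpos(a,e), inpos(d,b), inpos(d,e), on(a,a), on(a,e), on(d,b), on(d,d)}

step(d,d); drop(a,a); step(e,a); move(d,b); step(b,d)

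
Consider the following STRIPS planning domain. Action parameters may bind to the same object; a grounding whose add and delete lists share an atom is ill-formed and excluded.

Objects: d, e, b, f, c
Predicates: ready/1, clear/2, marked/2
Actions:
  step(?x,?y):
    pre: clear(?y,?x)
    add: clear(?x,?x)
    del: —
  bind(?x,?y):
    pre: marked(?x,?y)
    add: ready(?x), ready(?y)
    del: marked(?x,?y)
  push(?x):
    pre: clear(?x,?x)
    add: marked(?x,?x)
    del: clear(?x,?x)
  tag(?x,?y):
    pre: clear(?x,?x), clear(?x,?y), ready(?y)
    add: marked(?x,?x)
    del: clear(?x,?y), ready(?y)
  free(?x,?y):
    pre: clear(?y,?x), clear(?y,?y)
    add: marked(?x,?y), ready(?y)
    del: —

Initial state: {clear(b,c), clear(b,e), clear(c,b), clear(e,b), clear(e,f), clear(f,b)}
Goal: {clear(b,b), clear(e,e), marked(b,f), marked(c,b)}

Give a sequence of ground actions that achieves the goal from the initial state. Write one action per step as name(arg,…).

step(e,b); step(b,e); step(f,e); free(b,f); free(c,b)

1. step(e,b)  →  {clear(b,c), clear(b,e), clear(c,b), clear(e,b), clear(e,e), clear(e,f), clear(f,b)}
2. step(b,e)  →  {clear(b,b), clear(b,c), clear(b,e), clear(c,b), clear(e,b), clear(e,e), clear(e,f), clear(f,b)}
3. step(f,e)  →  {clear(b,b), clear(b,c), clear(b,e), clear(c,b), clear(e,b), clear(e,e), clear(e,f), clear(f,b), clear(f,f)}
4. free(b,f)  →  {clear(b,b), clear(b,c), clear(b,e), clear(c,b), clear(e,b), clear(e,e), clear(e,f), clear(f,b), clear(f,f), marked(b,f), ready(f)}
5. free(c,b)  →  {clear(b,b), clear(b,c), clear(b,e), clear(c,b), clear(e,b), clear(e,e), clear(e,f), clear(f,b), clear(f,f), marked(b,f), marked(c,b), ready(b), ready(f)}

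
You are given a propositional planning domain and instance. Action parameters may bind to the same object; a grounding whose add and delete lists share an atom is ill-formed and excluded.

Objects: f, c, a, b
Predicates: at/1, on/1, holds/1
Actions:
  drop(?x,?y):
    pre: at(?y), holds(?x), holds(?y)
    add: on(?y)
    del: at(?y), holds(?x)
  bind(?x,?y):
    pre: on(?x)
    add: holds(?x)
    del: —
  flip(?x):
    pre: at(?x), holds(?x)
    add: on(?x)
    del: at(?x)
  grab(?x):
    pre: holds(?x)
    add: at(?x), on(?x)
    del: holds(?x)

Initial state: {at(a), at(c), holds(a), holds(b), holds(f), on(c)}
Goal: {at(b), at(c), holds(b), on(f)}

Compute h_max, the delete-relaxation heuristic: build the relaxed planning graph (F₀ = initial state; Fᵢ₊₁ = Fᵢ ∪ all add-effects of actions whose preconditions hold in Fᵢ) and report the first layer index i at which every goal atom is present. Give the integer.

F0 = init (6 atoms)
F1 = F0 ∪ {at(b), at(f), holds(c), on(a), on(b), on(f)}  (12 atoms)
goal ⊆ F1  ⇒  h_max = 1

1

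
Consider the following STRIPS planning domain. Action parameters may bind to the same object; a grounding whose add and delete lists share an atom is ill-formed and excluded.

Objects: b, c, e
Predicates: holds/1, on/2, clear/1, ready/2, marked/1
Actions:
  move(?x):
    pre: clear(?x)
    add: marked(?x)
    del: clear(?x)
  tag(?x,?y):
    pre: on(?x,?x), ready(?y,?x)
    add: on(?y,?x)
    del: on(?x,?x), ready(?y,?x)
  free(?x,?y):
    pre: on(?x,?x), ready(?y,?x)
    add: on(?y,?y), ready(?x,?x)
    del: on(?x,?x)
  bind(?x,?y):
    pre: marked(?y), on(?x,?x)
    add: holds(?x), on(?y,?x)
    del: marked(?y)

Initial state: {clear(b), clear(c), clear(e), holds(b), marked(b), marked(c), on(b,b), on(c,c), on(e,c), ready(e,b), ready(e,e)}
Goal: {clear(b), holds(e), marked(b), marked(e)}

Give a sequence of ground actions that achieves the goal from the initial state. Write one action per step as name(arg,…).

move(e); free(b,e); bind(e,c)

1. move(e)  →  {clear(b), clear(c), holds(b), marked(b), marked(c), marked(e), on(b,b), on(c,c), on(e,c), ready(e,b), ready(e,e)}
2. free(b,e)  →  {clear(b), clear(c), holds(b), marked(b), marked(c), marked(e), on(c,c), on(e,c), on(e,e), ready(b,b), ready(e,b), ready(e,e)}
3. bind(e,c)  →  {clear(b), clear(c), holds(b), holds(e), marked(b), marked(e), on(c,c), on(c,e), on(e,c), on(e,e), ready(b,b), ready(e,b), ready(e,e)}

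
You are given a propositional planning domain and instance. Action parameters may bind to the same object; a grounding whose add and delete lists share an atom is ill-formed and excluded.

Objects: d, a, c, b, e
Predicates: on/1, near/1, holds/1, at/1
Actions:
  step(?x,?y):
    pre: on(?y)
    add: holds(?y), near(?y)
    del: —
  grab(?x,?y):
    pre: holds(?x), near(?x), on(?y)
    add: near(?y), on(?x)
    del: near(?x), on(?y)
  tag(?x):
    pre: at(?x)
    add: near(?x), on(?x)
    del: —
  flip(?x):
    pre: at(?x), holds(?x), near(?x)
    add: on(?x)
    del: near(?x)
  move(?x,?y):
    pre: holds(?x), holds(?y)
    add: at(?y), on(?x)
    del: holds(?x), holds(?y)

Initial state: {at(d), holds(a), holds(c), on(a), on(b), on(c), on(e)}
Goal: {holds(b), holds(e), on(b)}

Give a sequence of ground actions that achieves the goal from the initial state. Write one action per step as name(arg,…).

step(d,b); step(d,e)

1. step(d,b)  →  {at(d), holds(a), holds(b), holds(c), near(b), on(a), on(b), on(c), on(e)}
2. step(d,e)  →  {at(d), holds(a), holds(b), holds(c), holds(e), near(b), near(e), on(a), on(b), on(c), on(e)}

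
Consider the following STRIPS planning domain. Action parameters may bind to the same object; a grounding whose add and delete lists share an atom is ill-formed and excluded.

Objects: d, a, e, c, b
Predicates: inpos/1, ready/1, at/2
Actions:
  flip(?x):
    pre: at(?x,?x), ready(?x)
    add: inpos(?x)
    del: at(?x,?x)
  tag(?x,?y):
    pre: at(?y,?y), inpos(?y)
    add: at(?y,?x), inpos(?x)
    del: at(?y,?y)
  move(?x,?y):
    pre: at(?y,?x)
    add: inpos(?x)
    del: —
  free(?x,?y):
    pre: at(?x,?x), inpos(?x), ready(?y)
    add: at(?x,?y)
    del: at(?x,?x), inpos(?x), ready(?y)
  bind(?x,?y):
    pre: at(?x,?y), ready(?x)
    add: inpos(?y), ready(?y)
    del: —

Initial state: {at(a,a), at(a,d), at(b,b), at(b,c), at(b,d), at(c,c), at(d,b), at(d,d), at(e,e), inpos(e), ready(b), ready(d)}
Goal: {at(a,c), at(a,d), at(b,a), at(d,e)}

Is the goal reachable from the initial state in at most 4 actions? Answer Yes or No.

No

1. tag(d,e)  →  {at(a,a), at(a,d), at(b,b), at(b,c), at(b,d), at(c,c), at(d,b), at(d,d), at(e,d), inpos(d), inpos(e), ready(b), ready(d)}
2. tag(e,d)  →  {at(a,a), at(a,d), at(b,b), at(b,c), at(b,d), at(c,c), at(d,b), at(d,e), at(e,d), inpos(d), inpos(e), ready(b), ready(d)}
3. move(b,d)  →  {at(a,a), at(a,d), at(b,b), at(b,c), at(b,d), at(c,c), at(d,b), at(d,e), at(e,d), inpos(b), inpos(d), inpos(e), ready(b), ready(d)}
4. tag(a,b)  →  {at(a,a), at(a,d), at(b,a), at(b,c), at(b,d), at(c,c), at(d,b), at(d,e), at(e,d), inpos(a), inpos(b), inpos(d), inpos(e), ready(b), ready(d)}
5. tag(c,a)  →  {at(a,c), at(a,d), at(b,a), at(b,c), at(b,d), at(c,c), at(d,b), at(d,e), at(e,d), inpos(a), inpos(b), inpos(c), inpos(d), inpos(e), ready(b), ready(d)}
optimal plan length = 5; 5 > 4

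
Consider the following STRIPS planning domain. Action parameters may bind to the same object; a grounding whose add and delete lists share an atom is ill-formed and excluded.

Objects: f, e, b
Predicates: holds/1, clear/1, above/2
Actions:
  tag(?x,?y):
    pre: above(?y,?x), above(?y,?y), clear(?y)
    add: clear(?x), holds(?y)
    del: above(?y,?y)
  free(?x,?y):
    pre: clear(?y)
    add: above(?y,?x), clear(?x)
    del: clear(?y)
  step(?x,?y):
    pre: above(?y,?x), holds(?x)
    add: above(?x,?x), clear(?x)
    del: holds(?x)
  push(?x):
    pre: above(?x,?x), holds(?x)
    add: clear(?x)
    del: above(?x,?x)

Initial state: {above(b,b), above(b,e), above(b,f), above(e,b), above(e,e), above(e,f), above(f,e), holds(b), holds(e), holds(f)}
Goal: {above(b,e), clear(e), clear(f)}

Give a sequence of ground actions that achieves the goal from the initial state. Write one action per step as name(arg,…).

1. step(f,e)  →  {above(b,b), above(b,e), above(b,f), above(e,b), above(e,e), above(e,f), above(f,e), above(f,f), clear(f), holds(b), holds(e)}
2. tag(e,f)  →  {above(b,b), above(b,e), above(b,f), above(e,b), above(e,e), above(e,f), above(f,e), clear(e), clear(f), holds(b), holds(e), holds(f)}

step(f,e); tag(e,f)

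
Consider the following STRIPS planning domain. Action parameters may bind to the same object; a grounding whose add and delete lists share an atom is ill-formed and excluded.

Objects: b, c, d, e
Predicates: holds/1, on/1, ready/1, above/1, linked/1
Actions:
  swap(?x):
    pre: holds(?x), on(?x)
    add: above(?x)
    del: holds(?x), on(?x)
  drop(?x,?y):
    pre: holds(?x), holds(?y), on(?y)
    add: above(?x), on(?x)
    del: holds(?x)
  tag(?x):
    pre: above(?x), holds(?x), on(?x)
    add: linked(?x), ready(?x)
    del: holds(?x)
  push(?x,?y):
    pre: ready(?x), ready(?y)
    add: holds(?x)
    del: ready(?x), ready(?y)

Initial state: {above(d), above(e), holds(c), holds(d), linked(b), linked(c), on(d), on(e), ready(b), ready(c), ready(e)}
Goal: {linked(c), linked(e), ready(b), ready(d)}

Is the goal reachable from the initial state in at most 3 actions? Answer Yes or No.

1. tag(d)  →  {above(d), above(e), holds(c), linked(b), linked(c), linked(d), on(d), on(e), ready(b), ready(c), ready(d), ready(e)}
2. push(e,c)  →  {above(d), above(e), holds(c), holds(e), linked(b), linked(c), linked(d), on(d), on(e), ready(b), ready(d)}
3. tag(e)  →  {above(d), above(e), holds(c), linked(b), linked(c), linked(d), linked(e), on(d), on(e), ready(b), ready(d), ready(e)}
optimal plan length = 3; 3 ≤ 3

Yes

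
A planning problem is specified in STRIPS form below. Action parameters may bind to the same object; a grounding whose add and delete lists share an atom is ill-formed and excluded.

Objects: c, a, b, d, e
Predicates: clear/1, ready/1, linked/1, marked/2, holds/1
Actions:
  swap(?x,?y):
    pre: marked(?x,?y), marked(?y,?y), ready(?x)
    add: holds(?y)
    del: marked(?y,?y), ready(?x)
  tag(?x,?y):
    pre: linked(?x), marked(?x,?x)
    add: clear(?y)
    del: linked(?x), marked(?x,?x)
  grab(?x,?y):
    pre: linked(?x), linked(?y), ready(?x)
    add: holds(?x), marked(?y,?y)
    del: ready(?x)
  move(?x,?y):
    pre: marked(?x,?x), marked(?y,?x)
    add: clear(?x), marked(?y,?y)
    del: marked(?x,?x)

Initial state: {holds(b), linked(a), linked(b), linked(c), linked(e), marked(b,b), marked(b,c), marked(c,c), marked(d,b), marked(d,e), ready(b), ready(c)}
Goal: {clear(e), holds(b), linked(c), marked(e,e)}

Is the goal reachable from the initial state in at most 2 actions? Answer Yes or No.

1. tag(b,e)  →  {clear(e), holds(b), linked(a), linked(c), linked(e), marked(b,c), marked(c,c), marked(d,b), marked(d,e), ready(b), ready(c)}
2. grab(c,e)  →  {clear(e), holds(b), holds(c), linked(a), linked(c), linked(e), marked(b,c), marked(c,c), marked(d,b), marked(d,e), marked(e,e), ready(b)}
optimal plan length = 2; 2 ≤ 2

Yes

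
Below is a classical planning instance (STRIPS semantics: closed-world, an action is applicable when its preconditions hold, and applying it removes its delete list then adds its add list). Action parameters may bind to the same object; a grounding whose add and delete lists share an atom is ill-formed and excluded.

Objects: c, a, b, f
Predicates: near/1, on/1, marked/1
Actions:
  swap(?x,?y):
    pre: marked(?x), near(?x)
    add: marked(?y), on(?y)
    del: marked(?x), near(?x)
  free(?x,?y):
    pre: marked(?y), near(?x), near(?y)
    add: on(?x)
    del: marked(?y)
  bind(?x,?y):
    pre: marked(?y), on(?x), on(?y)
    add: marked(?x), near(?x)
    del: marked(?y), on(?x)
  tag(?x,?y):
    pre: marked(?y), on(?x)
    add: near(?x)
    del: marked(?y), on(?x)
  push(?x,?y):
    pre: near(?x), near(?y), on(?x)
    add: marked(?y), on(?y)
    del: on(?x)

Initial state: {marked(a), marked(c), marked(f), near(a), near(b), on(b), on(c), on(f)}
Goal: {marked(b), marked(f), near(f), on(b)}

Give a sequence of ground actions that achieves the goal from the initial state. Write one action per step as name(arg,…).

swap(a,b); bind(f,c)

1. swap(a,b)  →  {marked(b), marked(c), marked(f), near(b), on(b), on(c), on(f)}
2. bind(f,c)  →  {marked(b), marked(f), near(b), near(f), on(b), on(c)}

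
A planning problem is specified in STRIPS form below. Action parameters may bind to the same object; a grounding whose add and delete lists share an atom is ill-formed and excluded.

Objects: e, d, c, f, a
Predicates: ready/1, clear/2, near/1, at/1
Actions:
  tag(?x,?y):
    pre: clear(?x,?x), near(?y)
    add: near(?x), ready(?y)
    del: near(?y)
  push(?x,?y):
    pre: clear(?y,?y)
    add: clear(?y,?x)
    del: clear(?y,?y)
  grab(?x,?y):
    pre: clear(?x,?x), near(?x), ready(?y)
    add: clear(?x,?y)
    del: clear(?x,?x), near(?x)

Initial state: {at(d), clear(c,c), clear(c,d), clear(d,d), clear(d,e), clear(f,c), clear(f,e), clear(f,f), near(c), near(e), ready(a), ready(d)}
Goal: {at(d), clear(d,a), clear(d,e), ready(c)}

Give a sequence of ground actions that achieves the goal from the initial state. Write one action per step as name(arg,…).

tag(d,c); push(a,d)

1. tag(d,c)  →  {at(d), clear(c,c), clear(c,d), clear(d,d), clear(d,e), clear(f,c), clear(f,e), clear(f,f), near(d), near(e), ready(a), ready(c), ready(d)}
2. push(a,d)  →  {at(d), clear(c,c), clear(c,d), clear(d,a), clear(d,e), clear(f,c), clear(f,e), clear(f,f), near(d), near(e), ready(a), ready(c), ready(d)}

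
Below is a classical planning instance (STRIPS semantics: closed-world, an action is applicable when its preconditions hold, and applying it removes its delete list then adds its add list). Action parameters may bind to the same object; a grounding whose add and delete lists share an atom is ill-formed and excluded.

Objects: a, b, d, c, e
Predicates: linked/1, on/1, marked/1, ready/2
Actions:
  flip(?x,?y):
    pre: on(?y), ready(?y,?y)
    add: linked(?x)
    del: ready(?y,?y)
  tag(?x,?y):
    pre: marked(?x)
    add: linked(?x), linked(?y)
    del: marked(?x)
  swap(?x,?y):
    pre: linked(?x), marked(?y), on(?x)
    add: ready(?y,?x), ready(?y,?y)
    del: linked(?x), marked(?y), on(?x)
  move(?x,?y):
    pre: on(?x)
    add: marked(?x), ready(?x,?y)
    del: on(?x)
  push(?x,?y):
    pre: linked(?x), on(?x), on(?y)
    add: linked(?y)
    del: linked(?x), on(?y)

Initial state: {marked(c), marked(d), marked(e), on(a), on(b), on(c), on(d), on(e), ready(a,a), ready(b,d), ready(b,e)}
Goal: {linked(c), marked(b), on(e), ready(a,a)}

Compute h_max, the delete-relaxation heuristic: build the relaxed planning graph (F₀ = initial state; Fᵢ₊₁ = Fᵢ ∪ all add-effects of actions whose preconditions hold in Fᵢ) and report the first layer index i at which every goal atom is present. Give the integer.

1

F0 = init (11 atoms)
F1 = F0 ∪ {linked(a), linked(b), linked(c), linked(d), linked(e), marked(a), marked(b), ready(a,b), ready(a,c), ready(a,d), ready(a,e), ready(b,a), ready(b,b), ready(b,c), ready(c,a), ready(c,b), ready(c,c), ready(c,d), ready(c,e), ready(d,a), ready(d,b), ready(d,c), ready(d,d), ready(d,e), ready(e,a), ready(e,b), ready(e,c), ready(e,d), ready(e,e)}  (40 atoms)
goal ⊆ F1  ⇒  h_max = 1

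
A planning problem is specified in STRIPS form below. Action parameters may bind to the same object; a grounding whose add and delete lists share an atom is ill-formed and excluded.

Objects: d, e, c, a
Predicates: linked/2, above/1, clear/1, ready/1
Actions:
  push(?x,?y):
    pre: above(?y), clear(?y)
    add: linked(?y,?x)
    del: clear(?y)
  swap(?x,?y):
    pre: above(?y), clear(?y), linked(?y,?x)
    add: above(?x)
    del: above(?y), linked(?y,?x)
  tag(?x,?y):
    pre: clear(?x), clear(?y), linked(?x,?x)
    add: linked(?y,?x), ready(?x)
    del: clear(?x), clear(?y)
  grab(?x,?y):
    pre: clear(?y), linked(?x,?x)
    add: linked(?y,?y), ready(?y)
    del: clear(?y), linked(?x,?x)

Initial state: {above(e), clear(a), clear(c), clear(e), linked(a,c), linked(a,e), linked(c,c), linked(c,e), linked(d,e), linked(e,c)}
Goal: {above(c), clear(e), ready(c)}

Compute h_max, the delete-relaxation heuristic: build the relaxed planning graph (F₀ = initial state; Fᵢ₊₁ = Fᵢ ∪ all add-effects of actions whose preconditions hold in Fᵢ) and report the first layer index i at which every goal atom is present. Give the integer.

F0 = init (10 atoms)
F1 = F0 ∪ {above(c), linked(a,a), linked(e,a), linked(e,d), linked(e,e), ready(a), ready(c), ready(e)}  (18 atoms)
goal ⊆ F1  ⇒  h_max = 1

1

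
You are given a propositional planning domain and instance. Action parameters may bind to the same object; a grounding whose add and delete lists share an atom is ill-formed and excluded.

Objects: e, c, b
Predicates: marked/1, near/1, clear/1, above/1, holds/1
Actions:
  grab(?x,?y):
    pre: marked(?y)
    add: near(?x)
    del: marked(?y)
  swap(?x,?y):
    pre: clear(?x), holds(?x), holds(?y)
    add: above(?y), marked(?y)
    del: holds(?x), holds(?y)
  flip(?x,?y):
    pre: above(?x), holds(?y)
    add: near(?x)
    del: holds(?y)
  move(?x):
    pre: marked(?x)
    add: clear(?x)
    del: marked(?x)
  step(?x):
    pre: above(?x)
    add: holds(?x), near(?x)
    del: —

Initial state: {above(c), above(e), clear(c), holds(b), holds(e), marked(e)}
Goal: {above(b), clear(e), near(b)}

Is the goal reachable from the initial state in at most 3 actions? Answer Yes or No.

Yes

1. move(e)  →  {above(c), above(e), clear(c), clear(e), holds(b), holds(e)}
2. swap(e,b)  →  {above(b), above(c), above(e), clear(c), clear(e), marked(b)}
3. grab(b,b)  →  {above(b), above(c), above(e), clear(c), clear(e), near(b)}
optimal plan length = 3; 3 ≤ 3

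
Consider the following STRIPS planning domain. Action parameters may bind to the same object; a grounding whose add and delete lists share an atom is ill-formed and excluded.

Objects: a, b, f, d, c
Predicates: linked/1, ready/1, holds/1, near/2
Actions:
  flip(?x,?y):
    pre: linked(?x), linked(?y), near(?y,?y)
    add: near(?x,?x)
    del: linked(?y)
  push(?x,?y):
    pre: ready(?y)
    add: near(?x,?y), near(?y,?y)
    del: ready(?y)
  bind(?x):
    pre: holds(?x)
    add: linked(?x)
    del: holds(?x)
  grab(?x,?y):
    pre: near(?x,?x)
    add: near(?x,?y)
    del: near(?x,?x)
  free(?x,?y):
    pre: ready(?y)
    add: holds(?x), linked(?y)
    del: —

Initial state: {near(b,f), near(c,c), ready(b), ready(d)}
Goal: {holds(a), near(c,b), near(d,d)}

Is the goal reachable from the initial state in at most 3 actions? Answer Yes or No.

1. push(a,d)  →  {near(a,d), near(b,f), near(c,c), near(d,d), ready(b)}
2. grab(c,b)  →  {near(a,d), near(b,f), near(c,b), near(d,d), ready(b)}
3. free(a,b)  →  {holds(a), linked(b), near(a,d), near(b,f), near(c,b), near(d,d), ready(b)}
optimal plan length = 3; 3 ≤ 3

Yes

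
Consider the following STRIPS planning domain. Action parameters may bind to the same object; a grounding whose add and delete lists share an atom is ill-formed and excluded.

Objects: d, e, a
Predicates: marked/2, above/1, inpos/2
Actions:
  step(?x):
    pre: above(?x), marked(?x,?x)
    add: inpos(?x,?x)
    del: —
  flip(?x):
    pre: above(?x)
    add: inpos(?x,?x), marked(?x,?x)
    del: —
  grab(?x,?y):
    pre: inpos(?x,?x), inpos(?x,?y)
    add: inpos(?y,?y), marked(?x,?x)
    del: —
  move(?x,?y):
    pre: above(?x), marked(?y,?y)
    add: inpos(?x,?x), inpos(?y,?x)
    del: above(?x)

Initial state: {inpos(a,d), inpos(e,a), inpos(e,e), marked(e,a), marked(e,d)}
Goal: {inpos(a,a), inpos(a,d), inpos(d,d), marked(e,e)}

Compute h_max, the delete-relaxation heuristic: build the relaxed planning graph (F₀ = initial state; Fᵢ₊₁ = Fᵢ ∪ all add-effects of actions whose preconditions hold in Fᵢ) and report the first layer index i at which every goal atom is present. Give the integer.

2

F0 = init (5 atoms)
F1 = F0 ∪ {inpos(a,a), marked(e,e)}  (7 atoms)
F2 = F1 ∪ {inpos(d,d), marked(a,a)}  (9 atoms)
goal ⊆ F2  ⇒  h_max = 2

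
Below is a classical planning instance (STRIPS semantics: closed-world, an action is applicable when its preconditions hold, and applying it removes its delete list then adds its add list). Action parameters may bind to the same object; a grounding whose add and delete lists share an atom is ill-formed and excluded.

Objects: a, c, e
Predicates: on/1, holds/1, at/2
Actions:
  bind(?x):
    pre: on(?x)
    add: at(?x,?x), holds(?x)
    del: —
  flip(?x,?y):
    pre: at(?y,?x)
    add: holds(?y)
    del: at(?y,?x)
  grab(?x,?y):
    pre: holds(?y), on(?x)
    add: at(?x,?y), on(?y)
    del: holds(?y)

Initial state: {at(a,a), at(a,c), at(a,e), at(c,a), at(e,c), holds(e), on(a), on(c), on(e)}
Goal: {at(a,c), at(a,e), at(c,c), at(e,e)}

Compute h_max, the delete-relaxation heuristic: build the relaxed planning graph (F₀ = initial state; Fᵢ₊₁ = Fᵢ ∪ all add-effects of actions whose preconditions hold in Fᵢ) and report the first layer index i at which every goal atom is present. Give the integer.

1

F0 = init (9 atoms)
F1 = F0 ∪ {at(c,c), at(c,e), at(e,e), holds(a), holds(c)}  (14 atoms)
goal ⊆ F1  ⇒  h_max = 1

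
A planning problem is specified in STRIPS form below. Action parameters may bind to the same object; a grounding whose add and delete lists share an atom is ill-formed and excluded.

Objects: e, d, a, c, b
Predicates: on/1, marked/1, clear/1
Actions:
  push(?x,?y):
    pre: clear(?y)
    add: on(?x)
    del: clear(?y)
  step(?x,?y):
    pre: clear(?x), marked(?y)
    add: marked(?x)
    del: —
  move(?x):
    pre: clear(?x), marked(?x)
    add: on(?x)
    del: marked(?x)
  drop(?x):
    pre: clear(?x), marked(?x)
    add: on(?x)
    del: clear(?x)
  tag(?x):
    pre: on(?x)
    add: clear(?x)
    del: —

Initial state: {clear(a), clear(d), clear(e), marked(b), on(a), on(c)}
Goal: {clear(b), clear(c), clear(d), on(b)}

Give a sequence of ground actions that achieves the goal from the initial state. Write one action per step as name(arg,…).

push(b,e); tag(c); tag(b)

1. push(b,e)  →  {clear(a), clear(d), marked(b), on(a), on(b), on(c)}
2. tag(c)  →  {clear(a), clear(c), clear(d), marked(b), on(a), on(b), on(c)}
3. tag(b)  →  {clear(a), clear(b), clear(c), clear(d), marked(b), on(a), on(b), on(c)}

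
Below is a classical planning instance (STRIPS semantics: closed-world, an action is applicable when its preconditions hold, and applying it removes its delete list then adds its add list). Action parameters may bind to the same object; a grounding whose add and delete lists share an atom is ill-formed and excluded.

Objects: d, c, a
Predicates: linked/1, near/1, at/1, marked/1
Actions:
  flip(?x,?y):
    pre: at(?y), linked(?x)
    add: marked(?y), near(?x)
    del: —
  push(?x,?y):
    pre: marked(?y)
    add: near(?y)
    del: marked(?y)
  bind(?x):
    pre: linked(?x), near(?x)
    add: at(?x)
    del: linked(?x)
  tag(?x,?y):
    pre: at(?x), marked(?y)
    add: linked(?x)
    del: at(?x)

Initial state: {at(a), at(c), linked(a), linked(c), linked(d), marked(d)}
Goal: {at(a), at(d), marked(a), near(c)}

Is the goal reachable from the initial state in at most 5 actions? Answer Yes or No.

1. flip(d,c)  →  {at(a), at(c), linked(a), linked(c), linked(d), marked(c), marked(d), near(d)}
2. flip(c,a)  →  {at(a), at(c), linked(a), linked(c), linked(d), marked(a), marked(c), marked(d), near(c), near(d)}
3. bind(d)  →  {at(a), at(c), at(d), linked(a), linked(c), marked(a), marked(c), marked(d), near(c), near(d)}
optimal plan length = 3; 3 ≤ 5

Yes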